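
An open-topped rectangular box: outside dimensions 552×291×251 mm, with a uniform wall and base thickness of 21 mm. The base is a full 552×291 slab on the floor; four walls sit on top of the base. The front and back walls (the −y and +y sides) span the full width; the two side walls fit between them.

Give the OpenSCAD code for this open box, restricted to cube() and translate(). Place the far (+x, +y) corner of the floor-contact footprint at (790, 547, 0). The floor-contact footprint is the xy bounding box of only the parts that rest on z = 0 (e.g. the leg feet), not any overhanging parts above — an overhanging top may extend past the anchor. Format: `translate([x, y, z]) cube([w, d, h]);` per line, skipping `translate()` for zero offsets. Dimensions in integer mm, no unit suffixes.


translate([238, 256, 0]) cube([552, 291, 21]);
translate([238, 256, 21]) cube([552, 21, 230]);
translate([238, 526, 21]) cube([552, 21, 230]);
translate([238, 277, 21]) cube([21, 249, 230]);
translate([769, 277, 21]) cube([21, 249, 230]);


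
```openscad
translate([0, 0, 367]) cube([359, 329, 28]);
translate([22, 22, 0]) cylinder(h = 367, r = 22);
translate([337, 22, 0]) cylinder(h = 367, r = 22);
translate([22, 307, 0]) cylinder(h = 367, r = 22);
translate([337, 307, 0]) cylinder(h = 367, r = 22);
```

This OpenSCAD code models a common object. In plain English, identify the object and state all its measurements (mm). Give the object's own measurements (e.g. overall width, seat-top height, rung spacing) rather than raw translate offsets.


A simple wooden stool: a rectangular seat 359 mm (x) by 329 mm (y), 28 mm thick, top face at z = 395 mm, on four round legs, each 44 mm in diameter. The legs rest on z = 0, each leg's axis is inset half a diameter from the nearest pair of seat edges (so the leg's bounding box is flush with the corner).


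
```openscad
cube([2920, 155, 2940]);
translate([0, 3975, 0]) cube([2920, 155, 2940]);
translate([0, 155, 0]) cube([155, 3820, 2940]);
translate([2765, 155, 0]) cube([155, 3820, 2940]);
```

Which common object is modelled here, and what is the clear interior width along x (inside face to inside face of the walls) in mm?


A house (or room) frame. The interior width is 2610 mm.

Four 2940 mm walls enclosing a rectangle with no floor or roof — a room or house frame. Outside width is 2920 mm and wall thickness is 155 mm, so the interior width is 2920 − 2 × 155 = 2610 mm.


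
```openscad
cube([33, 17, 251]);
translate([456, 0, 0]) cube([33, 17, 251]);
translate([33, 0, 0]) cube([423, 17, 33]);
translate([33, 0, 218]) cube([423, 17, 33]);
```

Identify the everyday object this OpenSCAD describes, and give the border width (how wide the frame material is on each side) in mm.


A picture frame. The border width is 33 mm.

Four thin pieces enclosing a rectangular opening — a picture frame. The two full-height stiles are 251 mm tall; the top rail sits at z = 218 and is 33 mm tall, so the border above the opening is 251 − 218 = 33 mm, matching the stile x-width.


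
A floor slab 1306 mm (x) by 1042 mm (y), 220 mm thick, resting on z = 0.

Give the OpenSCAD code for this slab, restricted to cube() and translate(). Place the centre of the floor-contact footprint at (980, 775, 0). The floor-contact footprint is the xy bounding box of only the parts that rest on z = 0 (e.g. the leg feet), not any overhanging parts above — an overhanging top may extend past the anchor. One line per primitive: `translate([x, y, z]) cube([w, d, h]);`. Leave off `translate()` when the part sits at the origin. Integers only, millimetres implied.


translate([327, 254, 0]) cube([1306, 1042, 220]);


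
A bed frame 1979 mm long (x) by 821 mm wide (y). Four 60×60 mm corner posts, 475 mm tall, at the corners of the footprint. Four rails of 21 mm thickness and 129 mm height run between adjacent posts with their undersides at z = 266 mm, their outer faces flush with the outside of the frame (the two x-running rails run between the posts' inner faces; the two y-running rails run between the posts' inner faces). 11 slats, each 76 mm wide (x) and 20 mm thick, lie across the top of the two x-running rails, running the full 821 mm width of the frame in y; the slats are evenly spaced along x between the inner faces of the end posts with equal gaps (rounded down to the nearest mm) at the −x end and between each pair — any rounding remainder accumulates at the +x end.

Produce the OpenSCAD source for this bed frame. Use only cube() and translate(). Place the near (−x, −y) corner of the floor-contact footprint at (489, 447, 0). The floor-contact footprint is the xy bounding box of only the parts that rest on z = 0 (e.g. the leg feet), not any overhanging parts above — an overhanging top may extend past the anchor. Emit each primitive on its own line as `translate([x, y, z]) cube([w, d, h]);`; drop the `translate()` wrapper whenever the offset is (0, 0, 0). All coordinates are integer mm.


// slat z = rail_z + rail_h = 266 + 129 = 395
// slat gap = ⌊(1859 − 11·76) / 12⌋ = 85
translate([489, 447, 0]) cube([60, 60, 475]);
translate([489, 1208, 0]) cube([60, 60, 475]);
translate([2408, 447, 0]) cube([60, 60, 475]);
translate([2408, 1208, 0]) cube([60, 60, 475]);
translate([549, 447, 266]) cube([1859, 21, 129]);
translate([549, 1247, 266]) cube([1859, 21, 129]);
translate([489, 507, 266]) cube([21, 701, 129]);
translate([2447, 507, 266]) cube([21, 701, 129]);
translate([634, 447, 395]) cube([76, 821, 20]);
translate([795, 447, 395]) cube([76, 821, 20]);
translate([956, 447, 395]) cube([76, 821, 20]);
translate([1117, 447, 395]) cube([76, 821, 20]);
translate([1278, 447, 395]) cube([76, 821, 20]);
translate([1439, 447, 395]) cube([76, 821, 20]);
translate([1600, 447, 395]) cube([76, 821, 20]);
translate([1761, 447, 395]) cube([76, 821, 20]);
translate([1922, 447, 395]) cube([76, 821, 20]);
translate([2083, 447, 395]) cube([76, 821, 20]);
translate([2244, 447, 395]) cube([76, 821, 20]);


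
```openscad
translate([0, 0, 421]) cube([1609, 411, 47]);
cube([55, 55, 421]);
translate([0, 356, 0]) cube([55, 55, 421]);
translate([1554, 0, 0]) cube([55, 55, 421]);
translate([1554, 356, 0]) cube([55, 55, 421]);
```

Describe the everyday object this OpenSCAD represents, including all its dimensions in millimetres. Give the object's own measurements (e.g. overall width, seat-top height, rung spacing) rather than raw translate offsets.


A bench: a 1609×411 mm seat slab, 47 mm thick, top at z = 468 mm, on four 55×55 mm square legs flush with the seat corners and standing on z = 0.


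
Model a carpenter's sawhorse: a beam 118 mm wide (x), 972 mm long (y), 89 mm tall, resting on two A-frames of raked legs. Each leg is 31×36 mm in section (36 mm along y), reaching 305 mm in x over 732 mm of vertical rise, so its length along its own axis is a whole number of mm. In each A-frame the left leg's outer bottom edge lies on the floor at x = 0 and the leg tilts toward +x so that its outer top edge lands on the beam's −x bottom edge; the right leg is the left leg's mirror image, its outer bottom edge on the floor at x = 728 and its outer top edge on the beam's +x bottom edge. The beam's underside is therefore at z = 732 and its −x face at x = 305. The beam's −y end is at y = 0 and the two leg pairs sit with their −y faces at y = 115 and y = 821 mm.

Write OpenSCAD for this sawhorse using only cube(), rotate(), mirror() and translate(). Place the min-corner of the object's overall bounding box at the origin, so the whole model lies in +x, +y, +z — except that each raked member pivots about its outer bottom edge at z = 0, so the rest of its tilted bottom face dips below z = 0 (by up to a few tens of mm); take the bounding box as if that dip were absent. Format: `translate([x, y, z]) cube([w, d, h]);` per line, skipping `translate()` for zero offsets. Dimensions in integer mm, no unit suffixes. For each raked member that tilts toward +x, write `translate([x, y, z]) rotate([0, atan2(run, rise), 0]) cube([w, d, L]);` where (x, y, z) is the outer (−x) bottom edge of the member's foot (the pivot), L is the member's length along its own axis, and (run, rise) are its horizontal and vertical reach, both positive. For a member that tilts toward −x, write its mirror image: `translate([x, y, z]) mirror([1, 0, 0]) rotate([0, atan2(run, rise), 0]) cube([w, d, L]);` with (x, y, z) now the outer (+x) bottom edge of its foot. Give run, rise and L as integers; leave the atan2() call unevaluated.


// leg length = √(305² + 732²) = 793
// right-leg outer foot x = 2·305 + 118 = 728
// beam min-corner = (305, 0, 732)
translate([305, 0, 732]) cube([118, 972, 89]);
translate([0, 115, 0]) rotate([0, atan2(305, 732), 0]) cube([31, 36, 793]);
translate([728, 115, 0]) mirror([1, 0, 0]) rotate([0, atan2(305, 732), 0]) cube([31, 36, 793]);
translate([0, 821, 0]) rotate([0, atan2(305, 732), 0]) cube([31, 36, 793]);
translate([728, 821, 0]) mirror([1, 0, 0]) rotate([0, atan2(305, 732), 0]) cube([31, 36, 793]);


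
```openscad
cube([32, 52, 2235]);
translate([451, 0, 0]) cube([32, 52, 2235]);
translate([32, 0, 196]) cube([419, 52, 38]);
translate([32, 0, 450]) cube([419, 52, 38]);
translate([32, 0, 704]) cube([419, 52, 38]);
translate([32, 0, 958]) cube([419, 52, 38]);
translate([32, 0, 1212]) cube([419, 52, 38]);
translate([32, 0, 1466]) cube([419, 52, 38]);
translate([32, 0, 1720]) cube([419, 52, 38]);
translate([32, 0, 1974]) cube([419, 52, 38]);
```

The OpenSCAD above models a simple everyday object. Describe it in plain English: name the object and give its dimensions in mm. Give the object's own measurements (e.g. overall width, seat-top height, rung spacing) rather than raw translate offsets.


A straight ladder. Two 32×52 mm vertical rails, 2235 mm tall, stand 483 mm apart (outside-to-outside) with their front faces coplanar on the −y side. 8 rungs, each 52 mm deep and 38 mm tall, span between the inner faces of the rails, front faces flush with the rails. The lowest rung's underside is at z = 196 mm and rungs are spaced 254 mm apart (underside to underside).


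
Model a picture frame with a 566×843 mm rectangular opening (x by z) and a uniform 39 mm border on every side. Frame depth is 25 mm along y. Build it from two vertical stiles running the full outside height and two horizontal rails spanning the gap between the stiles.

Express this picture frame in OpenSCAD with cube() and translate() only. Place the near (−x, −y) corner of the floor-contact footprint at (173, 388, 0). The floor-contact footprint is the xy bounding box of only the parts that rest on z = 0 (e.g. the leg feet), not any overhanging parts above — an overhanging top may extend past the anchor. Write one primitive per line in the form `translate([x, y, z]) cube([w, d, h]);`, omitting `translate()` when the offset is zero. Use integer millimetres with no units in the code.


translate([173, 388, 0]) cube([39, 25, 921]);
translate([778, 388, 0]) cube([39, 25, 921]);
translate([212, 388, 0]) cube([566, 25, 39]);
translate([212, 388, 882]) cube([566, 25, 39]);


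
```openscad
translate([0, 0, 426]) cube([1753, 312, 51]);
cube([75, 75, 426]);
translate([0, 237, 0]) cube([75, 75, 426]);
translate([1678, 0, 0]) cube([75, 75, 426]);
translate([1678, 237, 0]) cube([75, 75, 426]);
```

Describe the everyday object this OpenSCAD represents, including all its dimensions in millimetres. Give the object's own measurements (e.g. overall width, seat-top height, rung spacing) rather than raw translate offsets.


A bench: a 1753×312 mm seat slab, 51 mm thick, top at z = 477 mm, on four 75×75 mm square legs flush with the seat corners and standing on z = 0.


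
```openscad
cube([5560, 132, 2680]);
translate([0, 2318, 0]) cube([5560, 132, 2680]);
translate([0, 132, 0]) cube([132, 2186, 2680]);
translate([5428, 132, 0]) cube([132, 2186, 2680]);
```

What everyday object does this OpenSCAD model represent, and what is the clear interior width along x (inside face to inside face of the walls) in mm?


A house (or room) frame. The interior width is 5296 mm.

Four 2680 mm walls enclosing a rectangle with no floor or roof — a room or house frame. Outside width is 5560 mm and wall thickness is 132 mm, so the interior width is 5560 − 2 × 132 = 5296 mm.


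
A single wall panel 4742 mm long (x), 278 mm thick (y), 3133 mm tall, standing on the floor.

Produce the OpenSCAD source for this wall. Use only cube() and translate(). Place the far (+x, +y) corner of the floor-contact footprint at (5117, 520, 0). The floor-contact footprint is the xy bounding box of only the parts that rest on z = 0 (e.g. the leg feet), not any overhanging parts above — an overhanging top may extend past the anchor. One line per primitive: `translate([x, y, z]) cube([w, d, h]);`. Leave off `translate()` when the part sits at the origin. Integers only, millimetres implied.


translate([375, 242, 0]) cube([4742, 278, 3133]);


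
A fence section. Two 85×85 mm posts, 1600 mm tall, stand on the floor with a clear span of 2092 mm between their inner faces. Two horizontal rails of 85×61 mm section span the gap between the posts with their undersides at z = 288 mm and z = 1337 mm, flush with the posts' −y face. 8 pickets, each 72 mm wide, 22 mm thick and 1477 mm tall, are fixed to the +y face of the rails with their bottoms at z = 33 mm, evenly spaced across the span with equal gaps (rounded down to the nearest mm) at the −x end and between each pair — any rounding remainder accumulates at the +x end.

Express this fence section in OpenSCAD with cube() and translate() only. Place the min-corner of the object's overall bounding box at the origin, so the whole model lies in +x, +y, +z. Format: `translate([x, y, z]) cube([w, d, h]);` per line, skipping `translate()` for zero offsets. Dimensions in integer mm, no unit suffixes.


cube([85, 85, 1600]);
translate([2177, 0, 0]) cube([85, 85, 1600]);
translate([85, 0, 288]) cube([2092, 85, 61]);
translate([85, 0, 1337]) cube([2092, 85, 61]);
translate([253, 85, 33]) cube([72, 22, 1477]);
translate([493, 85, 33]) cube([72, 22, 1477]);
translate([733, 85, 33]) cube([72, 22, 1477]);
translate([973, 85, 33]) cube([72, 22, 1477]);
translate([1213, 85, 33]) cube([72, 22, 1477]);
translate([1453, 85, 33]) cube([72, 22, 1477]);
translate([1693, 85, 33]) cube([72, 22, 1477]);
translate([1933, 85, 33]) cube([72, 22, 1477]);


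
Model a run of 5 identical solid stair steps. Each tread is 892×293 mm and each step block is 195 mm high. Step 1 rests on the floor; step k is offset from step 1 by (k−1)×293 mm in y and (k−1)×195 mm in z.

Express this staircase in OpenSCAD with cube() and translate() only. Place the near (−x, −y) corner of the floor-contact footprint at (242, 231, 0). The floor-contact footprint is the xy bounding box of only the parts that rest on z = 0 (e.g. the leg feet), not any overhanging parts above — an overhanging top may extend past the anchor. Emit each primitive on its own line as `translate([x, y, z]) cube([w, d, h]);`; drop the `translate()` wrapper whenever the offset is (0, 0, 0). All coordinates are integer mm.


translate([242, 231, 0]) cube([892, 293, 195]);
translate([242, 524, 195]) cube([892, 293, 195]);
translate([242, 817, 390]) cube([892, 293, 195]);
translate([242, 1110, 585]) cube([892, 293, 195]);
translate([242, 1403, 780]) cube([892, 293, 195]);


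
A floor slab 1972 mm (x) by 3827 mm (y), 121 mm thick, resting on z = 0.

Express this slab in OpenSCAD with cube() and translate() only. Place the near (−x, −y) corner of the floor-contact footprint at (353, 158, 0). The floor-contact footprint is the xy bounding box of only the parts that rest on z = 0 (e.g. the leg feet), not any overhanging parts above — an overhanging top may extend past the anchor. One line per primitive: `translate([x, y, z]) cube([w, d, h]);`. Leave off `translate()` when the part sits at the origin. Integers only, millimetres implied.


translate([353, 158, 0]) cube([1972, 3827, 121]);


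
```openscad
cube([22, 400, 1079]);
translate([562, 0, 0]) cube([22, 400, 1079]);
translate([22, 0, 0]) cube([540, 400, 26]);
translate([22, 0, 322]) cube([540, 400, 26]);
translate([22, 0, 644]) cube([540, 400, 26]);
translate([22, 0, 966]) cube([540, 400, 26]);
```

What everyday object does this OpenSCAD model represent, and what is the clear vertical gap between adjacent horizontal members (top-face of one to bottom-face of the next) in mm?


A bookshelf. The clear shelf gap is 296 mm.

Two tall side panels with 4 horizontal boards between them — a bookshelf. The first two shelf undersides are at z = 0 and z = 322; with shelf thickness 26, the clear gap is 322 − 0 − 26 = 296 mm.


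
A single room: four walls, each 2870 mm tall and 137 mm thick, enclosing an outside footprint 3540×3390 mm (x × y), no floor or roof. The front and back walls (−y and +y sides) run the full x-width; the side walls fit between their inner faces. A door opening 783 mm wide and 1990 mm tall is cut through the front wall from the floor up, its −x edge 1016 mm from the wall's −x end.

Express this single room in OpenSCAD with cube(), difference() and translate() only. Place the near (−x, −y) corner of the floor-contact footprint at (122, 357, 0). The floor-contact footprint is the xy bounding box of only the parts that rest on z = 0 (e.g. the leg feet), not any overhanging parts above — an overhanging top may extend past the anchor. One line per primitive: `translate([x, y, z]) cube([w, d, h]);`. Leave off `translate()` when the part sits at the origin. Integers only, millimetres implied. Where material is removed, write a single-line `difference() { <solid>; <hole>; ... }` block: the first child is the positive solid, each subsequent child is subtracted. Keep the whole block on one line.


difference() { translate([122, 357, 0]) cube([3540, 137, 2870]); translate([1138, 357, 0]) cube([783, 137, 1990]); }
translate([122, 3610, 0]) cube([3540, 137, 2870]);
translate([122, 494, 0]) cube([137, 3116, 2870]);
translate([3525, 494, 0]) cube([137, 3116, 2870]);


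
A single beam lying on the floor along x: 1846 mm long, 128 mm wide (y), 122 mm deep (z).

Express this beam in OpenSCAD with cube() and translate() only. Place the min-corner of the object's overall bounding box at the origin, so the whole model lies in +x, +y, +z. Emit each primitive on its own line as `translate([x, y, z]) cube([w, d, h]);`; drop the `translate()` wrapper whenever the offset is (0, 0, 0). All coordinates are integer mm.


cube([1846, 128, 122]);


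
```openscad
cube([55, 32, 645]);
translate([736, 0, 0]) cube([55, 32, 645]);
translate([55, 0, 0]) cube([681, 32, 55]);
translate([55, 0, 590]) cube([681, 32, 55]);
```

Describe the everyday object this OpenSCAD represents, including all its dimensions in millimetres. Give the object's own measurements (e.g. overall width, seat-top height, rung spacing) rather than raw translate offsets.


A rectangular picture frame lying in the x–z plane (depth along y). The opening is 681 mm wide (x) by 535 mm tall (z), surrounded by a border 55 mm wide on all four sides. The frame is 32 mm deep and is made of two full-height vertical stiles with two horizontal rails fitted between them.


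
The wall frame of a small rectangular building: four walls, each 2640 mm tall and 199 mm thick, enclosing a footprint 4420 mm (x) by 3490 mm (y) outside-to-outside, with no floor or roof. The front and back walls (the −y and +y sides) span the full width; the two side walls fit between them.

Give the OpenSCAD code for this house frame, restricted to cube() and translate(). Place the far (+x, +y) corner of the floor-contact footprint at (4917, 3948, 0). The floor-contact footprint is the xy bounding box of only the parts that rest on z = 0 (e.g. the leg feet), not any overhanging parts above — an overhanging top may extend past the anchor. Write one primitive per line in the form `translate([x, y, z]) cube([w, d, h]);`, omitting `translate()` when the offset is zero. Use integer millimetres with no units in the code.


translate([497, 458, 0]) cube([4420, 199, 2640]);
translate([497, 3749, 0]) cube([4420, 199, 2640]);
translate([497, 657, 0]) cube([199, 3092, 2640]);
translate([4718, 657, 0]) cube([199, 3092, 2640]);


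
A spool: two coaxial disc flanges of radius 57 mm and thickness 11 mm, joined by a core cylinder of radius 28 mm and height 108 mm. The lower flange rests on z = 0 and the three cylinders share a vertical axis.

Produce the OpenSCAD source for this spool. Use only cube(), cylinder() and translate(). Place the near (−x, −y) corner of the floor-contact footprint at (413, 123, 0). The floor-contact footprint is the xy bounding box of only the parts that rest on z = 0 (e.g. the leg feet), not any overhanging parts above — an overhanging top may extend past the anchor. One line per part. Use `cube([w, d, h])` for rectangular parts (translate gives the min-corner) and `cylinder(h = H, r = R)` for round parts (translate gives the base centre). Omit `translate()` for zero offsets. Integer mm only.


translate([470, 180, 0]) cylinder(h = 11, r = 57);
translate([470, 180, 11]) cylinder(h = 108, r = 28);
translate([470, 180, 119]) cylinder(h = 11, r = 57);


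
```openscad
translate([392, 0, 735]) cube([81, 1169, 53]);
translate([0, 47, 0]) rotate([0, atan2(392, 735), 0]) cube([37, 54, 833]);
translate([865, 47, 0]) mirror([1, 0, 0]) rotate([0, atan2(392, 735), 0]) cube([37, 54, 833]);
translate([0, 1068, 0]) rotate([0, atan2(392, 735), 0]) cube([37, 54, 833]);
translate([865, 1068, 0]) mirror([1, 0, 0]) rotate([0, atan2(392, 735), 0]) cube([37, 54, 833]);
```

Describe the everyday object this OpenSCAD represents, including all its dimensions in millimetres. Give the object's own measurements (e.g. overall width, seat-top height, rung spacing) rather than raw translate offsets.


A sawhorse. A 81×1169×53 mm beam (x, y, z) sits on two A-frame leg pairs. Each pair is two raked legs of 37×54 mm section (54 mm along y) splaying symmetrically in x. Each leg rises 735 mm vertically over 392 mm of horizontal reach and is 833 mm long along its own axis. Every leg's outer bottom edge rests on the floor and its outer top edge meets a bottom edge of the beam — the left legs (tilting toward +x) meet the beam's −x bottom edge, the right legs (their mirror images, tilting toward −x) meet its +x bottom edge — so the leg tops tuck under the beam, the beam's underside is 735 mm above the floor, and the feet are 865 mm apart outside-to-outside with the beam centred between them. The two leg pairs are set in 47 mm from either end of the beam.


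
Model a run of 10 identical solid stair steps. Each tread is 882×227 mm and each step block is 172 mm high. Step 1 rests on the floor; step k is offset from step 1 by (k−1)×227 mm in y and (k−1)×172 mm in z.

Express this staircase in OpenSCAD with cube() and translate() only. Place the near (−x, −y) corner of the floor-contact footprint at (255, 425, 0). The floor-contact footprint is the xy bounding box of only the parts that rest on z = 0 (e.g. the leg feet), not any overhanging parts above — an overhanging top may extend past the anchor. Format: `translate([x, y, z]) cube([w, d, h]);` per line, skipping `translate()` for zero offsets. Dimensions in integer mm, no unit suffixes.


translate([255, 425, 0]) cube([882, 227, 172]);
translate([255, 652, 172]) cube([882, 227, 172]);
translate([255, 879, 344]) cube([882, 227, 172]);
translate([255, 1106, 516]) cube([882, 227, 172]);
translate([255, 1333, 688]) cube([882, 227, 172]);
translate([255, 1560, 860]) cube([882, 227, 172]);
translate([255, 1787, 1032]) cube([882, 227, 172]);
translate([255, 2014, 1204]) cube([882, 227, 172]);
translate([255, 2241, 1376]) cube([882, 227, 172]);
translate([255, 2468, 1548]) cube([882, 227, 172]);


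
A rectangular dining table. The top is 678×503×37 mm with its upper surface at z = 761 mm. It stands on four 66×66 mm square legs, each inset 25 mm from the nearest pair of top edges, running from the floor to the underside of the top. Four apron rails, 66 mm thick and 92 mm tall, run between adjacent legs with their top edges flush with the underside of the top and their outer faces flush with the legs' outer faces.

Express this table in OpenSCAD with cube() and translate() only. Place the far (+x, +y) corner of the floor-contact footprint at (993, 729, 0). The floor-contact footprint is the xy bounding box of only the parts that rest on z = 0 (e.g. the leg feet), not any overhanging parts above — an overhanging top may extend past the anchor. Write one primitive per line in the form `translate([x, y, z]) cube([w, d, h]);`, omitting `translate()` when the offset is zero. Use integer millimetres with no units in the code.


translate([340, 251, 724]) cube([678, 503, 37]);
translate([365, 276, 0]) cube([66, 66, 724]);
translate([927, 276, 0]) cube([66, 66, 724]);
translate([365, 663, 0]) cube([66, 66, 724]);
translate([927, 663, 0]) cube([66, 66, 724]);
translate([431, 276, 632]) cube([496, 66, 92]);
translate([431, 663, 632]) cube([496, 66, 92]);
translate([365, 342, 632]) cube([66, 321, 92]);
translate([927, 342, 632]) cube([66, 321, 92]);


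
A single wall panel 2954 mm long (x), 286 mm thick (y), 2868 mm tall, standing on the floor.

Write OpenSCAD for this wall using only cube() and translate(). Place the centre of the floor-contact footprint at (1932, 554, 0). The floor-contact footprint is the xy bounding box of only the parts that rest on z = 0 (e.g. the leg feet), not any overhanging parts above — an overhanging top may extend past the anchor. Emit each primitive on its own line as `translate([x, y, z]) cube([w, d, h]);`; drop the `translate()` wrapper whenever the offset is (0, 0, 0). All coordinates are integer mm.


translate([455, 411, 0]) cube([2954, 286, 2868]);


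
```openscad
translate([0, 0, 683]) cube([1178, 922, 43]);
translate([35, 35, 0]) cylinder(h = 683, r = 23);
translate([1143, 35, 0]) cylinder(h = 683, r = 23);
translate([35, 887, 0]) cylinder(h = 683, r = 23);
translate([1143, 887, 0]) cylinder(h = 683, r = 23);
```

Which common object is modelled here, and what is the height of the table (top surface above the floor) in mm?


A table. The table height is 726 mm.

A 1178×922×43 slab sits at z = 683 on four Ø46 mm round legs — a table. The top surface is at 683 + 43 = 726 mm.


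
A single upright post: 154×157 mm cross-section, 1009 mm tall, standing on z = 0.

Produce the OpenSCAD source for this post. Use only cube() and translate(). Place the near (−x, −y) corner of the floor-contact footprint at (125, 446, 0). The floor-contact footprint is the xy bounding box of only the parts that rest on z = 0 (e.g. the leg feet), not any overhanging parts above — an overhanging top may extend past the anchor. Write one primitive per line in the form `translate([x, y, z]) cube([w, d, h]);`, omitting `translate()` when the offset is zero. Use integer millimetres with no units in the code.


translate([125, 446, 0]) cube([154, 157, 1009]);


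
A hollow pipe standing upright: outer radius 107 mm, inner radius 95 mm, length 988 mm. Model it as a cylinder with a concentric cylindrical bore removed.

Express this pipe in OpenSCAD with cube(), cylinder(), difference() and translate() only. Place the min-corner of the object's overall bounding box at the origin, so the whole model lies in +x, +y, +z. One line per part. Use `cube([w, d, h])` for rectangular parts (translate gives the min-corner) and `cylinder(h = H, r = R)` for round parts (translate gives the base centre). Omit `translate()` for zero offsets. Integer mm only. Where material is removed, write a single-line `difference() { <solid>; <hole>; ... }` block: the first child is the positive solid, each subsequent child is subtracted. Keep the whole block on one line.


difference() { translate([107, 107, 0]) cylinder(h = 988, r = 107); translate([107, 107, 0]) cylinder(h = 988, r = 95); }


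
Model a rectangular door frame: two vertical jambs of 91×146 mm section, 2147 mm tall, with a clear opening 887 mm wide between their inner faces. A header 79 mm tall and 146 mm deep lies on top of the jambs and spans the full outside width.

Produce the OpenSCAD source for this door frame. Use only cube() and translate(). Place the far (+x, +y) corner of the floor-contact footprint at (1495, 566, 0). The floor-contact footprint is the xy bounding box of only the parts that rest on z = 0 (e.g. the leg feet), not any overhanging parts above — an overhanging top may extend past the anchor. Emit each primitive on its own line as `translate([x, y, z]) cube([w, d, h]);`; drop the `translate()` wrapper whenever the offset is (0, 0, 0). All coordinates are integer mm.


translate([426, 420, 0]) cube([91, 146, 2147]);
translate([1404, 420, 0]) cube([91, 146, 2147]);
translate([426, 420, 2147]) cube([1069, 146, 79]);


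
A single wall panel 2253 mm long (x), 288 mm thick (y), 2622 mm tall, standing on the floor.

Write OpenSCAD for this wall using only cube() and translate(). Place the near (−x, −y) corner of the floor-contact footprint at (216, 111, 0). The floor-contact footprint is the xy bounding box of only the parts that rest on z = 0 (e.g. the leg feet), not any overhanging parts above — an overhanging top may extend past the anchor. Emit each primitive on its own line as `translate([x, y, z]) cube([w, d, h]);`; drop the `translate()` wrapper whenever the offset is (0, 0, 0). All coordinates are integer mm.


translate([216, 111, 0]) cube([2253, 288, 2622]);


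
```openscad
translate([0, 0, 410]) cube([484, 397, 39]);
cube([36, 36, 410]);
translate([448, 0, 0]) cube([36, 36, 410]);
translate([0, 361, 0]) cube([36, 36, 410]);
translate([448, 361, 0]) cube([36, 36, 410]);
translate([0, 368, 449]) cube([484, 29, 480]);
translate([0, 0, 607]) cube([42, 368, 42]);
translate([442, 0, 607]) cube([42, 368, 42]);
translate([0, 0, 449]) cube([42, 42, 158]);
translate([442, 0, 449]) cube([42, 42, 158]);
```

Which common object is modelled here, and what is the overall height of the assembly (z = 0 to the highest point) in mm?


A chair. The overall height is 929 mm.

A slab on four corner posts with a tall panel at the back — a chair. The seat slab sits at z = 410 with thickness 39, and the 480 mm backrest starts at the seat top, so the overall height is 410 + 39 + 480 = 929 mm.


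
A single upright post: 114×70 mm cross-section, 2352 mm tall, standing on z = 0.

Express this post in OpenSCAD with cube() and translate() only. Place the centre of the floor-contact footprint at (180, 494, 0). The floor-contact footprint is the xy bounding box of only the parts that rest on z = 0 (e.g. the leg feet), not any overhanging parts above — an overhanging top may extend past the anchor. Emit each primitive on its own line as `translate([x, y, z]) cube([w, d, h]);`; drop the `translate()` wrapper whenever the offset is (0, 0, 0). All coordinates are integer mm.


translate([123, 459, 0]) cube([114, 70, 2352]);


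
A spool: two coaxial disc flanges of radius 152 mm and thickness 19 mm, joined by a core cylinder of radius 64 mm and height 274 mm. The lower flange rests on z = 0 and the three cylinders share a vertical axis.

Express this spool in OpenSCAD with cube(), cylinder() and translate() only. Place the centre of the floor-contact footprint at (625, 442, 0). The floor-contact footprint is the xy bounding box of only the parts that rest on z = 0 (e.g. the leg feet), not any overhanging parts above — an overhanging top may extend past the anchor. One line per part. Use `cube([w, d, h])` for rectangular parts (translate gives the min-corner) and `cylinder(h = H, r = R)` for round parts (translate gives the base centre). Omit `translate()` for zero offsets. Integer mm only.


translate([625, 442, 0]) cylinder(h = 19, r = 152);
translate([625, 442, 19]) cylinder(h = 274, r = 64);
translate([625, 442, 293]) cylinder(h = 19, r = 152);


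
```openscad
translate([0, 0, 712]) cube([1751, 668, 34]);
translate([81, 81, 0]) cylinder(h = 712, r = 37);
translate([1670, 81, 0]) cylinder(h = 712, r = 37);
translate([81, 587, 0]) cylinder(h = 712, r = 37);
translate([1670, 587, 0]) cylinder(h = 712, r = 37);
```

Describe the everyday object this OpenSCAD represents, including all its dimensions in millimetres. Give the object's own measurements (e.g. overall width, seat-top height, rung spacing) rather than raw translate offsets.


A rectangular dining table. The top is 1751×668×34 mm with its upper surface at z = 746 mm. It stands on four round legs of 74 mm diameter, each leg's bounding box inset 44 mm from the nearest pair of top edges, running from the floor to the underside of the top.


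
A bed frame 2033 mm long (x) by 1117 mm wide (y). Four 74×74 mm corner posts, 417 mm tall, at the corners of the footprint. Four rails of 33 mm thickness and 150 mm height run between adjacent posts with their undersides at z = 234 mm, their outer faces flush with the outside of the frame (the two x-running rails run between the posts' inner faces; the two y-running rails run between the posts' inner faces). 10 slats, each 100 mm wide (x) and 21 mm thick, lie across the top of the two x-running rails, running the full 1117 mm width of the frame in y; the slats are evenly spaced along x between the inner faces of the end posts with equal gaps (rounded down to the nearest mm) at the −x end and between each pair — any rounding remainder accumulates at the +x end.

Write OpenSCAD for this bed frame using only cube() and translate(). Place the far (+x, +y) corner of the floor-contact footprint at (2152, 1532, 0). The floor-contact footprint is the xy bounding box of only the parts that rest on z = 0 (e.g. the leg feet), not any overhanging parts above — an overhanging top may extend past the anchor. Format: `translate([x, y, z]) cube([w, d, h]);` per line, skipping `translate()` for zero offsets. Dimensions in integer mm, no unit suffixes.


translate([119, 415, 0]) cube([74, 74, 417]);
translate([119, 1458, 0]) cube([74, 74, 417]);
translate([2078, 415, 0]) cube([74, 74, 417]);
translate([2078, 1458, 0]) cube([74, 74, 417]);
translate([193, 415, 234]) cube([1885, 33, 150]);
translate([193, 1499, 234]) cube([1885, 33, 150]);
translate([119, 489, 234]) cube([33, 969, 150]);
translate([2119, 489, 234]) cube([33, 969, 150]);
translate([273, 415, 384]) cube([100, 1117, 21]);
translate([453, 415, 384]) cube([100, 1117, 21]);
translate([633, 415, 384]) cube([100, 1117, 21]);
translate([813, 415, 384]) cube([100, 1117, 21]);
translate([993, 415, 384]) cube([100, 1117, 21]);
translate([1173, 415, 384]) cube([100, 1117, 21]);
translate([1353, 415, 384]) cube([100, 1117, 21]);
translate([1533, 415, 384]) cube([100, 1117, 21]);
translate([1713, 415, 384]) cube([100, 1117, 21]);
translate([1893, 415, 384]) cube([100, 1117, 21]);


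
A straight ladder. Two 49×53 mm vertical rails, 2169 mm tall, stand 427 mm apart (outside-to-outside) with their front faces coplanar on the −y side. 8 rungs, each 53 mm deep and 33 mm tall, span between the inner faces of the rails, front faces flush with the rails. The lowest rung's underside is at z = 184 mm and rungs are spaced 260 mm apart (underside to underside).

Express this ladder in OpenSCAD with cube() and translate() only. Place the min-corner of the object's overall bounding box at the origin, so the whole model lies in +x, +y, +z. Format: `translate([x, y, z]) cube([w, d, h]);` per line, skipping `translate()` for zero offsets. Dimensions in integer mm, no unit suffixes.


cube([49, 53, 2169]);
translate([378, 0, 0]) cube([49, 53, 2169]);
translate([49, 0, 184]) cube([329, 53, 33]);
translate([49, 0, 444]) cube([329, 53, 33]);
translate([49, 0, 704]) cube([329, 53, 33]);
translate([49, 0, 964]) cube([329, 53, 33]);
translate([49, 0, 1224]) cube([329, 53, 33]);
translate([49, 0, 1484]) cube([329, 53, 33]);
translate([49, 0, 1744]) cube([329, 53, 33]);
translate([49, 0, 2004]) cube([329, 53, 33]);


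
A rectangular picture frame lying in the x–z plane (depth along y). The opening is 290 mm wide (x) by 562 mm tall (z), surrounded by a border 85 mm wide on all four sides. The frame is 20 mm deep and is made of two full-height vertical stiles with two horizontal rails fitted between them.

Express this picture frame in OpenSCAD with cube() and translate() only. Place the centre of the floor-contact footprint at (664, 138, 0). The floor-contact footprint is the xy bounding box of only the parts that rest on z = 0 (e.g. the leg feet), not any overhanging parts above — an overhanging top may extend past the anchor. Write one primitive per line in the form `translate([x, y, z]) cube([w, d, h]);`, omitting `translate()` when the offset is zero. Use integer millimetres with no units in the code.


translate([434, 128, 0]) cube([85, 20, 732]);
translate([809, 128, 0]) cube([85, 20, 732]);
translate([519, 128, 0]) cube([290, 20, 85]);
translate([519, 128, 647]) cube([290, 20, 85]);


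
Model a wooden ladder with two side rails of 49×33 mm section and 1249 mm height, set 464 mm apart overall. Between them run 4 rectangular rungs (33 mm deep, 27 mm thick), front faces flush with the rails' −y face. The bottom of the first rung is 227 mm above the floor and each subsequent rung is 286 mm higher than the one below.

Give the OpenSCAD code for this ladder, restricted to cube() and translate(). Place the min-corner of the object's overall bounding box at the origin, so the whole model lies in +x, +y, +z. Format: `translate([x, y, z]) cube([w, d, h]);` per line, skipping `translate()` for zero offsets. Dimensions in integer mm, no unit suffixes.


// rung span = 464 - 2*49 = 366
// rung[k] z = 227 + k*286
cube([49, 33, 1249]);
translate([415, 0, 0]) cube([49, 33, 1249]);
translate([49, 0, 227]) cube([366, 33, 27]);
translate([49, 0, 513]) cube([366, 33, 27]);
translate([49, 0, 799]) cube([366, 33, 27]);
translate([49, 0, 1085]) cube([366, 33, 27]);


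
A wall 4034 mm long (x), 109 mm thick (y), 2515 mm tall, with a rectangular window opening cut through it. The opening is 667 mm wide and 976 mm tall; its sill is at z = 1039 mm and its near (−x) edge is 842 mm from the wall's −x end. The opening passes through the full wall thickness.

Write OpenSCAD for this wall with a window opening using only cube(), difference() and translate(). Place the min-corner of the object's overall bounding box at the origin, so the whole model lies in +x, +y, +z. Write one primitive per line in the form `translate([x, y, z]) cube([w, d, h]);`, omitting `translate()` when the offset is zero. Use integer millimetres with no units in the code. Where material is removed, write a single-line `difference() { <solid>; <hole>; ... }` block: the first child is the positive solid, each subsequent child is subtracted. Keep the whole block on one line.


difference() { cube([4034, 109, 2515]); translate([842, 0, 1039]) cube([667, 109, 976]); }


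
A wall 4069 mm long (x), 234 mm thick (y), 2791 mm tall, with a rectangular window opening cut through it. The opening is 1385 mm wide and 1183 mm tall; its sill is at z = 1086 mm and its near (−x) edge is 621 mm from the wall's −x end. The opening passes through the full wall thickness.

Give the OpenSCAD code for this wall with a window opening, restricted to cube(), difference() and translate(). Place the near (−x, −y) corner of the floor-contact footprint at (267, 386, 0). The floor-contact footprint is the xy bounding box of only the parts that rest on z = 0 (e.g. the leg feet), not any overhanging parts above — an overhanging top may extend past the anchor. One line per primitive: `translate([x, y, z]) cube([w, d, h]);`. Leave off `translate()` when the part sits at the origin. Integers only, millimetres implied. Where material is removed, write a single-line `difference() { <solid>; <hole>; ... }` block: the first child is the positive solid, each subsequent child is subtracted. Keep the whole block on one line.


difference() { translate([267, 386, 0]) cube([4069, 234, 2791]); translate([888, 386, 1086]) cube([1385, 234, 1183]); }


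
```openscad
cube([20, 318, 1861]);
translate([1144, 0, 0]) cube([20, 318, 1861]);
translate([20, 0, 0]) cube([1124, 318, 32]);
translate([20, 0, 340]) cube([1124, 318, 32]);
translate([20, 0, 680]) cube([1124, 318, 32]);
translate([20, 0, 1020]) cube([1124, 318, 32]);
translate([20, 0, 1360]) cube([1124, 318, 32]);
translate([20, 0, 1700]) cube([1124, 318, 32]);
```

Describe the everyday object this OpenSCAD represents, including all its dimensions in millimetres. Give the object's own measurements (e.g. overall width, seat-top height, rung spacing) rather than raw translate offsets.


An open bookshelf. Two side panels, each 20 mm thick, 318 mm deep and 1861 mm tall, stand 1164 mm apart (outside-to-outside). Between them sit 6 shelves, each 32 mm thick and 318 mm deep, spanning the full gap between the sides. The bottom shelf rests on the floor (its underside at z = 0) and the clear gap between one shelf's top and the next shelf's underside is 308 mm.
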